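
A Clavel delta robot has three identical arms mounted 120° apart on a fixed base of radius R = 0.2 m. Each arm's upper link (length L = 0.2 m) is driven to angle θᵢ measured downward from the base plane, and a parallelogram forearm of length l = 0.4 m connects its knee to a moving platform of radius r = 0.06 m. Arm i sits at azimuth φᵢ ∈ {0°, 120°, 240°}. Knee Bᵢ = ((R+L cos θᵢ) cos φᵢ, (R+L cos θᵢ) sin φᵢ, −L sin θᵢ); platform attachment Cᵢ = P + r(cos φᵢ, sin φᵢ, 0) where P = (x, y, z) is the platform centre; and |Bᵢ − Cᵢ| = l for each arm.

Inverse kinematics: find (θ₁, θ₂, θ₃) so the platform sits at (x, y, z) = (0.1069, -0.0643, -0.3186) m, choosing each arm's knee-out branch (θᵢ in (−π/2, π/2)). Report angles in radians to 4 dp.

θ₁ = -0.0002, θ₂ = 0.9599, θ₃ = 0.5239

φ1=0.0° → target in arm frame (0.1069, -0.0643)
  A=0.0331, B=-0.3186, C=(l²−L²−A²−y'²−z²)/(2L)=0.0332
  √(A²+B²)=0.3203;  θ1 = -1.4673+1.4671 ≈ -0.0002
φ2=120.0° → target in arm frame (-0.1091, -0.0604)
  A=0.2491, B=-0.3186, C=(l²−L²−A²−y'²−z²)/(2L)=-0.1181
  γ=atan2(-0.3186,0.2491)=-0.9071;  ψ=arccos(-0.2919)=1.8670;  θ2=γ+ψ≈0.9599
arm 3 (φ=240.0°): x'=0.0022, y'=0.1247
  A cos θ + B sin θ = C:  0.1378·cos θ + -0.3186·sin θ = -0.0401
  √(A²+B²)=0.3471;  θ3 = -1.1627+1.6866 ≈ 0.5239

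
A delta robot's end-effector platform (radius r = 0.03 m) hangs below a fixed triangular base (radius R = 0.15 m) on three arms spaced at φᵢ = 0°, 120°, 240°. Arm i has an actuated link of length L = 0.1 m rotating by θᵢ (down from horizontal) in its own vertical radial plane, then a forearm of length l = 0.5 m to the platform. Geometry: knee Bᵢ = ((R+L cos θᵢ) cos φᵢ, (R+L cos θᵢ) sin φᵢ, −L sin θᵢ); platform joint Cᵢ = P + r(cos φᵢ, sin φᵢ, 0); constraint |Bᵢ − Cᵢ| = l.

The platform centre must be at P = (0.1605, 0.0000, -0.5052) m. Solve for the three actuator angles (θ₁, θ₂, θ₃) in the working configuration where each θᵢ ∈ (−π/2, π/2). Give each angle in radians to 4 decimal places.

rotate P by −φ1: (0.1605, 0.0000, -0.5052)
  A cos θ + B sin θ = C:  -0.0405·cos θ + -0.5052·sin θ = -0.0843
  θ1 = atan2(B,A) + arccos(C/0.5068) = 0.0872
arm 2 (φ=120.0°): x'=-0.0802, y'=-0.1390
  A=0.2002, B=-0.5052, C=(l²−L²−A²−y'²−z²)/(2L)=-0.3732
  γ=atan2(-0.5052,0.2002)=-1.1934;  ψ=arccos(-0.6868)=2.3279;  θ2=γ+ψ≈1.1345
φ3=240.0° → target in arm frame (-0.0803, 0.1390)
  A cos θ + B sin θ = C:  0.2003·cos θ + -0.5052·sin θ = -0.3732
  γ=atan2(-0.5052,0.2003)=-1.1934;  ψ=arccos(-0.6868)=2.3279;  θ3=γ+ψ≈1.1345

θ₁ = 0.0872, θ₂ = 1.1345, θ₃ = 1.1345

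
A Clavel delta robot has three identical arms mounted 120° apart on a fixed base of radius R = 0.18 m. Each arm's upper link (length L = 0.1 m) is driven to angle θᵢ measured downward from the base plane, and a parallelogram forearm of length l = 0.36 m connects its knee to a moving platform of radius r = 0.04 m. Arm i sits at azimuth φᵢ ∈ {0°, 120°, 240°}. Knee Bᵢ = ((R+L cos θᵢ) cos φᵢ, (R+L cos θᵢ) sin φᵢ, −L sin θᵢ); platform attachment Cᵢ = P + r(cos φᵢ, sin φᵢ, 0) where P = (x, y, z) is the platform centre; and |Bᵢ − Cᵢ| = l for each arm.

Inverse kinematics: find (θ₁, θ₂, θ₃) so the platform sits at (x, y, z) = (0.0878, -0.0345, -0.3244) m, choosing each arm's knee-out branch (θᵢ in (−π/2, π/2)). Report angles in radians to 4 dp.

θ₁ = -0.0001, θ₂ = 1.0469, θ₃ = 0.6975

φ1=0.0° → target in arm frame (0.0878, -0.0345)
  e−x'=0.0522;  (l²−L²−(e−x')²−y'²−z²)/2L = 0.0522
  θ1 = atan2(B,A) + arccos(C/0.3286) = -0.0001
arm 2 (φ=120.0°): x'=-0.0738, y'=-0.0588
  A=0.2138, B=-0.3244, C=(l²−L²−A²−y'²−z²)/(2L)=-0.1740
  √(A²+B²)=0.3885;  θ2 = -0.9881+2.0351 ≈ 1.0469
rotate P by −φ3: (-0.0140, 0.0933, -0.3244)
  A cos θ + B sin θ = C:  0.1540·cos θ + -0.3244·sin θ = -0.0903
  θ3 = atan2(B,A) + arccos(C/0.3591) = 0.6975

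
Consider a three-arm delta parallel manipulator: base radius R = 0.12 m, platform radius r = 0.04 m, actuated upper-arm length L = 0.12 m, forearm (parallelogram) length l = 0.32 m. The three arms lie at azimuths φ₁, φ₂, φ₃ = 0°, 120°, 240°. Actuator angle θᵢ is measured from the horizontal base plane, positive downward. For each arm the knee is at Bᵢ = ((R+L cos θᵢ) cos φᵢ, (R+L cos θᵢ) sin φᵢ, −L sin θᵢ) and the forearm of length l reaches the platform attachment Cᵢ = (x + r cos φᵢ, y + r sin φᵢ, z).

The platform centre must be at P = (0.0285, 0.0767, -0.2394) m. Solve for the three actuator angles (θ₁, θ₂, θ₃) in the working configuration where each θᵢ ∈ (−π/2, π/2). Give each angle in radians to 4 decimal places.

θ₁ = -0.1746, θ₂ = -0.3493, θ₃ = 0.5234

φ1=0.0° → target in arm frame (0.0285, 0.0767)
  A cos θ + B sin θ = C:  0.0515·cos θ + -0.2394·sin θ = 0.0923
  θ1 = atan2(B,A) + arccos(C/0.2449) = -0.1746
rotate P by −φ2: (0.0522, -0.0630, -0.2394)
  A=0.0278, B=-0.2394, C=(l²−L²−A²−y'²−z²)/(2L)=0.1081
  γ=atan2(-0.2394,0.0278)=-1.4551;  ψ=arccos(0.4485)=1.1058;  θ2=γ+ψ≈-0.3493
φ3=240.0° → target in arm frame (-0.0807, -0.0137)
  A=0.1607, B=-0.2394, C=(l²−L²−A²−y'²−z²)/(2L)=0.0195
  √(A²+B²)=0.2883;  θ3 = -0.9797+1.5030 ≈ 0.5234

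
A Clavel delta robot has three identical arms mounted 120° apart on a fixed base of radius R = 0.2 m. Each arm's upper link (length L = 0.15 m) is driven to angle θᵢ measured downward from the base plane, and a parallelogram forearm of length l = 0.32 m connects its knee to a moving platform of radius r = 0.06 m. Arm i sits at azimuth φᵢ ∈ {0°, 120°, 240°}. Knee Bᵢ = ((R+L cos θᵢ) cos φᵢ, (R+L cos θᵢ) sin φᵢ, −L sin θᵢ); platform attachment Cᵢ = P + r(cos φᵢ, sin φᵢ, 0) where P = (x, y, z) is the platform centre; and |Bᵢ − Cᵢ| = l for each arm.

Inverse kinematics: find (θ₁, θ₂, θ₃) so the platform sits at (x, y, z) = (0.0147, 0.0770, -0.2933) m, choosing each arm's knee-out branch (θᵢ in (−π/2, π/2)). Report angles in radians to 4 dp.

θ₁ = 0.6980, θ₂ = 0.4364, θ₃ = 1.1344

φ1=0.0° → target in arm frame (0.0147, 0.0770)
  e−x'=0.1253;  (l²−L²−(e−x')²−y'²−z²)/2L = -0.0925
  γ=atan2(-0.2933,0.1253)=-1.1671;  ψ=arccos(-0.2901)=1.8651;  θ1=γ+ψ≈0.6980
arm 2 (φ=120.0°): x'=0.0593, y'=-0.0512
  A cos θ + B sin θ = C:  0.0807·cos θ + -0.2933·sin θ = -0.0509
  θ2 = atan2(B,A) + arccos(C/0.3042) = 0.4364
φ3=240.0° → target in arm frame (-0.0740, -0.0258)
  A=0.2140, B=-0.2933, C=(l²−L²−A²−y'²−z²)/(2L)=-0.1753
  √(A²+B²)=0.3631;  θ3 = -0.9404+2.0747 ≈ 1.1344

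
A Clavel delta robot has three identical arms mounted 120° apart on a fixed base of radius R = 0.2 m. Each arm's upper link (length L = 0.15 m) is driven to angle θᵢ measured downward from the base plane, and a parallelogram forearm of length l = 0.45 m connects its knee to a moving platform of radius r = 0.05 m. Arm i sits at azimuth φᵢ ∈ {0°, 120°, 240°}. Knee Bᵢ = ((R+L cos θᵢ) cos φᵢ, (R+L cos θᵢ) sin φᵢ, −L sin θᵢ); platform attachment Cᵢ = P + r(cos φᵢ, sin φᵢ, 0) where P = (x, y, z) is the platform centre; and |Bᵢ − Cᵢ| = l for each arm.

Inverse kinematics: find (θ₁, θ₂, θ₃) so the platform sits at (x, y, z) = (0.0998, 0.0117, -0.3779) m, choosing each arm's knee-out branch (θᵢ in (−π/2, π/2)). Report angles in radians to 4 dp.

φ1=0.0° → target in arm frame (0.0998, 0.0117)
  e−x'=0.0502;  (l²−L²−(e−x')²−y'²−z²)/2L = 0.1151
  √(A²+B²)=0.3812;  θ1 = -1.4387+1.2640 ≈ -0.1747
arm 2 (φ=120.0°): x'=-0.0398, y'=-0.0923
  e−x'=0.1898;  (l²−L²−(e−x')²−y'²−z²)/2L = -0.0245
  θ2 = atan2(B,A) + arccos(C/0.4229) = 0.5232
rotate P by −φ3: (-0.0600, 0.0806, -0.3779)
  e−x'=0.2100;  (l²−L²−(e−x')²−y'²−z²)/2L = -0.0447
  √(A²+B²)=0.4323;  θ3 = -1.0635+1.6744 ≈ 0.6109

θ₁ = -0.1747, θ₂ = 0.5232, θ₃ = 0.6109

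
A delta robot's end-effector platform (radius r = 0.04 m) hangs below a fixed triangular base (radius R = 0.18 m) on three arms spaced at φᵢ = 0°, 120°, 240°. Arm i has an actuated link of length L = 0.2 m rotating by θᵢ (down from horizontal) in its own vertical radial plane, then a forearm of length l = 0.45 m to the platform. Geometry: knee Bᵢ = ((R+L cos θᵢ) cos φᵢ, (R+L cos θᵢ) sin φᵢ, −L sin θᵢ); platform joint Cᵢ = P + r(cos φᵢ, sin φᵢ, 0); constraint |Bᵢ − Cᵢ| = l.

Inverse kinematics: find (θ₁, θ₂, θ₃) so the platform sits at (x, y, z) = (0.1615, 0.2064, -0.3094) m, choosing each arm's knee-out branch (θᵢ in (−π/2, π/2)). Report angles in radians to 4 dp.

arm 1 (φ=0.0°): x'=0.1615, y'=0.2064
  A=-0.0215, B=-0.3094, C=(l²−L²−A²−y'²−z²)/(2L)=0.0593
  √(A²+B²)=0.3101;  θ1 = -1.6402+1.3785 ≈ -0.2617
arm 2 (φ=120.0°): x'=0.0980, y'=-0.2431
  A=0.0420, B=-0.3094, C=(l²−L²−A²−y'²−z²)/(2L)=0.0148
  √(A²+B²)=0.3122;  θ2 = -1.4359+1.5233 ≈ 0.0874
arm 3 (φ=240.0°): x'=-0.2595, y'=0.0367
  A=0.3995, B=-0.3094, C=(l²−L²−A²−y'²−z²)/(2L)=-0.2354
  θ3 = atan2(B,A) + arccos(C/0.5053) = 1.3965

θ₁ = -0.2617, θ₂ = 0.0874, θ₃ = 1.3965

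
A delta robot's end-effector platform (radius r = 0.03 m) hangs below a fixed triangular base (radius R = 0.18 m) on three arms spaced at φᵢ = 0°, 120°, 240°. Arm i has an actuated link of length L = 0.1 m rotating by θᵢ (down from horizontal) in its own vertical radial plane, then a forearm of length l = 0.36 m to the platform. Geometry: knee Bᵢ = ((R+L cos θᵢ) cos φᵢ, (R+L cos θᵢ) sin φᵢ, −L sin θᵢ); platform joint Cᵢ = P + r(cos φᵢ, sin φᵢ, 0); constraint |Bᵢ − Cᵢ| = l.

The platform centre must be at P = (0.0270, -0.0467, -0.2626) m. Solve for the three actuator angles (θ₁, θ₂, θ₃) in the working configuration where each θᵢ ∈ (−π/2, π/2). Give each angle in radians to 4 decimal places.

φ1=0.0° → target in arm frame (0.0270, -0.0467)
  A=0.1230, B=-0.2626, C=(l²−L²−A²−y'²−z²)/(2L)=0.1667
  θ1 = atan2(B,A) + arccos(C/0.2900) = -0.1742
rotate P by −φ2: (-0.0539, 0.0000, -0.2626)
  e−x'=0.2039;  (l²−L²−(e−x')²−y'²−z²)/2L = 0.0452
  θ2 = atan2(B,A) + arccos(C/0.3325) = 0.5238
rotate P by −φ3: (0.0269, 0.0467, -0.2626)
  e−x'=0.1231;  (l²−L²−(e−x')²−y'²−z²)/2L = 0.1666
  √(A²+B²)=0.2900;  θ3 = -1.1326+0.9589 ≈ -0.1736

θ₁ = -0.1742, θ₂ = 0.5238, θ₃ = -0.1736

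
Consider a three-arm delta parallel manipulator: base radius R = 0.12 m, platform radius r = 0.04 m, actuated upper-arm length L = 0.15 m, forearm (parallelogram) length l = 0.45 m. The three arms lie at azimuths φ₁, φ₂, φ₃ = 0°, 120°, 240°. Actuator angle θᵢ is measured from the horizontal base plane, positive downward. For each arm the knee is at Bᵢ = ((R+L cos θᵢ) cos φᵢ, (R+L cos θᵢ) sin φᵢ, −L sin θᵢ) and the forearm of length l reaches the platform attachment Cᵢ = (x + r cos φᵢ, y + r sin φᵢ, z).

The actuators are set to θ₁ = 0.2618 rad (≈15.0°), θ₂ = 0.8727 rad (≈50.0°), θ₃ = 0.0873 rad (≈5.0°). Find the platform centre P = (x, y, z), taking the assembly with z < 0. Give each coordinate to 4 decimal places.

(0.0483, -0.1398, -0.4284)

φ1=0.0°: virtual centre (0.2249, 0.0000, -0.0388), radius l
φ2=120.0°: virtual centre (-0.0882, 0.1528, -0.1149), radius l
O3 = (0.2294·cos240.0°, 0.2294·sin240.0°, -0.0131) = (-0.1147, -0.1987, -0.0131)
eliminate P² terms by subtracting sphere 1 from 2 and 3
[-0.6262 0.3056 -0.1522]·P = -0.0078;  [-0.6792 -0.3974 0.0515]·P = 0.0007
det = 0.4564;  x = 0.0063+-0.0980z,  y = -0.0125+0.2971z
quadratic in z: (1.0979)z²+(0.1131)z+(-0.1530)=0, √Δ=0.8276 → z ∈ {-0.4284, 0.3254}; z = -0.4284 (taking z<0)
x = 0.0483, y = -0.1398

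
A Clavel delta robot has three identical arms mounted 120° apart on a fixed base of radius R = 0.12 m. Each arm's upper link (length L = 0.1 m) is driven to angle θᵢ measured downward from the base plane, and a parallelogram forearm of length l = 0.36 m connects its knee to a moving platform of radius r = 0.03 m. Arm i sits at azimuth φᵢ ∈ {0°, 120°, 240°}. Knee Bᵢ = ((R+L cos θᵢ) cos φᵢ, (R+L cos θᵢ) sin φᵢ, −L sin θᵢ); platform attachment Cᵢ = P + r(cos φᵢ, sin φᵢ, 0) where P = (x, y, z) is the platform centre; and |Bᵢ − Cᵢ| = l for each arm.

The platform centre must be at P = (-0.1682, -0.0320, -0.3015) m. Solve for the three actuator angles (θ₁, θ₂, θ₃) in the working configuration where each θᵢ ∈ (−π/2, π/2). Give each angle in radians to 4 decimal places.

θ₁ = 1.2216, θ₂ = 0.0874, θ₃ = -0.2621

rotate P by −φ1: (-0.1682, -0.0320, -0.3015)
  A=0.2582, B=-0.3015, C=(l²−L²−A²−y'²−z²)/(2L)=-0.1950
  θ1 = atan2(B,A) + arccos(C/0.3970) = 1.2216
arm 2 (φ=120.0°): x'=0.0564, y'=0.1617
  A cos θ + B sin θ = C:  0.0336·cos θ + -0.3015·sin θ = 0.0072
  √(A²+B²)=0.3034;  θ2 = -1.4598+1.5472 ≈ 0.0874
rotate P by −φ3: (0.1118, -0.1297, -0.3015)
  A=-0.0218, B=-0.3015, C=(l²−L²−A²−y'²−z²)/(2L)=0.0570
  θ3 = atan2(B,A) + arccos(C/0.3023) = -0.2621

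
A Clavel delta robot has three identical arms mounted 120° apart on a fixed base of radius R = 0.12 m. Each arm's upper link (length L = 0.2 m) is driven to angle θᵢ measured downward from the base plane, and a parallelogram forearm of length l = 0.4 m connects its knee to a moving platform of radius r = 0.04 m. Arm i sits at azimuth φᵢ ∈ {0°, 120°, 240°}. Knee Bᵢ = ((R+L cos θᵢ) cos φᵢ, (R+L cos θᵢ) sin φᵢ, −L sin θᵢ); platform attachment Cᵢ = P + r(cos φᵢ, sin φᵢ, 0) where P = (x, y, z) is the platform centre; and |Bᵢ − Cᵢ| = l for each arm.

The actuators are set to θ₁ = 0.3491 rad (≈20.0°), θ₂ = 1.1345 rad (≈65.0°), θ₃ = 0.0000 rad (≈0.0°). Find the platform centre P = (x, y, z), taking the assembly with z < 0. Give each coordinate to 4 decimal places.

(0.0556, -0.1951, -0.3457)

arm 1 at φ=0.0°: (R−r)+L cos θ1 = 0.2679;  centre 1 = (0.2679, 0.0000, -0.0684)
φ2=120.0°: virtual centre (-0.0823, 0.1425, -0.1813), radius l
φ3=240.0°: virtual centre (-0.1400, -0.2425, 0.0000), radius l
eliminate P² terms by subtracting sphere 1 from 2 and 3
[-0.7004 0.2850 -0.2257]·P = -0.0165;  [-0.8159 -0.4850 0.1368]·P = 0.0019
Cramer: x(z) = 0.0131-0.1232z;  y(z) = -0.0260+0.4893z
quadratic in z: (1.2546)z²+(0.1742)z+(-0.0897)=0, √Δ=0.6931 → z ∈ {-0.3457, 0.2068}; z = -0.3457 (taking z<0)
x = 0.0556, y = -0.1951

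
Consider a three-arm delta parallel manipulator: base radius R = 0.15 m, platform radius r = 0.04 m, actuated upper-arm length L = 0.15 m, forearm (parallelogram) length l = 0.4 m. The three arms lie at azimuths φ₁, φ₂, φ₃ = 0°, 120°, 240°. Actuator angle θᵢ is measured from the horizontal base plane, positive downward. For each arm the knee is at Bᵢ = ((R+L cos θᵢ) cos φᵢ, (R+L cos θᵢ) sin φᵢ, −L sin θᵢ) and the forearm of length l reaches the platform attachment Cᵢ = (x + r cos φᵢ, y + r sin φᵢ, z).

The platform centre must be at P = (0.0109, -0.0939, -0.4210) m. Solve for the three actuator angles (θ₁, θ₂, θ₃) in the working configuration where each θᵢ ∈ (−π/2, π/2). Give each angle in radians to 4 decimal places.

rotate P by −φ1: (0.0109, -0.0939, -0.4210)
  A cos θ + B sin θ = C:  0.0991·cos θ + -0.4210·sin θ = -0.1946
  θ1 = atan2(B,A) + arccos(C/0.4325) = 0.6979
φ2=120.0° → target in arm frame (-0.0868, 0.0375)
  A=0.1968, B=-0.4210, C=(l²−L²−A²−y'²−z²)/(2L)=-0.2662
  θ2 = atan2(B,A) + arccos(C/0.4647) = 1.0472
φ3=240.0° → target in arm frame (0.0759, 0.0564)
  A=0.0341, B=-0.4210, C=(l²−L²−A²−y'²−z²)/(2L)=-0.1470
  θ3 = atan2(B,A) + arccos(C/0.4224) = 0.4362

θ₁ = 0.6979, θ₂ = 1.0472, θ₃ = 0.4362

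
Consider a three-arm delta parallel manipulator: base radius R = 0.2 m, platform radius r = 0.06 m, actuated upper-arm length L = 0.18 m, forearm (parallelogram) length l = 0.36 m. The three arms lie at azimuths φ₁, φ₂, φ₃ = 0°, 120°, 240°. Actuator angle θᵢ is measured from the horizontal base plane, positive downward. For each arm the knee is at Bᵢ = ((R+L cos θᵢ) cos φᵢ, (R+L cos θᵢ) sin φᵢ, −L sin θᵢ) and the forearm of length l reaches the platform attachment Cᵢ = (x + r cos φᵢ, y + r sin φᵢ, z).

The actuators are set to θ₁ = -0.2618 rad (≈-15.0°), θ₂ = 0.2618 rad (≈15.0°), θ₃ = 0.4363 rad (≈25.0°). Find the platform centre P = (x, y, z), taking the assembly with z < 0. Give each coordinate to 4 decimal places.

(0.0465, 0.0140, -0.1941)

φ1=0.0°: virtual centre (0.3139, 0.0000, 0.0466), radius l
φ2=120.0°: virtual centre (-0.1569, 0.2718, -0.0466), radius l
arm 3 at φ=240.0°: ρ3 = 0.3031;  centre 3 = (-0.1516, -0.2625, -0.0761)
subtract pairs → two planes through P
plane₁₂: -0.9416x+0.5436y+-0.1864z = 0.0000
Cramer: x(z) = 0.0016-0.2311z;  y(z) = 0.0028-0.0575z
into |P−centre ₁|² = l²: 1.0567z² + 0.0508z + -0.0299 = 0;  Δ = 0.1291;  z = -0.1941 or 0.1460 → z<0 root = -0.1941
x = 0.0465, y = 0.0140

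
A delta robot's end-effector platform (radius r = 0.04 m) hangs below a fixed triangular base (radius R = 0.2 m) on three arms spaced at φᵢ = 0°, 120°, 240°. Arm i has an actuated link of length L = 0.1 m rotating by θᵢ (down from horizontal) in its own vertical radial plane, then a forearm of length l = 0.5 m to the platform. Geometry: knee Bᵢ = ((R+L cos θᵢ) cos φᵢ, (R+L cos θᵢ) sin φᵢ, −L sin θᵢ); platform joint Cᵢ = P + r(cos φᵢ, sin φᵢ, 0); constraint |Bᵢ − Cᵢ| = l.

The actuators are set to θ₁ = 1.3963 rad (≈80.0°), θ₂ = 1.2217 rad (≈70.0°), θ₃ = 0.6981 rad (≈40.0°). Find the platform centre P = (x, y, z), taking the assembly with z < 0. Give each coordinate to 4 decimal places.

(-0.0542, -0.0579, -0.5379)

O1 = (0.1774·cos0.0°, 0.1774·sin0.0°, -0.0985) = (0.1774, 0.0000, -0.0985)
arm 2 at φ=120.0°: (R−r)+L cos θ2 = 0.1942;  O2 = (-0.0971, 0.1682, -0.0940)
φ3=240.0°: virtual centre (-0.1183, -0.2049, -0.0643), radius l
subtract pairs → two planes through P
[-0.5489 0.3364 0.0090]·P = 0.0054;  [-0.5913 -0.4098 0.0684]·P = 0.0190
Cramer: x(z) = -0.0203+0.0630z;  y(z) = -0.0170+0.0760z
into |P−O₁|² = l²: 1.0097z² + 0.1695z + -0.2010 = 0;  Δ = 0.8404;  z = -0.5379 or 0.3700 → z<0 root = -0.5379
x = -0.0542, y = -0.0579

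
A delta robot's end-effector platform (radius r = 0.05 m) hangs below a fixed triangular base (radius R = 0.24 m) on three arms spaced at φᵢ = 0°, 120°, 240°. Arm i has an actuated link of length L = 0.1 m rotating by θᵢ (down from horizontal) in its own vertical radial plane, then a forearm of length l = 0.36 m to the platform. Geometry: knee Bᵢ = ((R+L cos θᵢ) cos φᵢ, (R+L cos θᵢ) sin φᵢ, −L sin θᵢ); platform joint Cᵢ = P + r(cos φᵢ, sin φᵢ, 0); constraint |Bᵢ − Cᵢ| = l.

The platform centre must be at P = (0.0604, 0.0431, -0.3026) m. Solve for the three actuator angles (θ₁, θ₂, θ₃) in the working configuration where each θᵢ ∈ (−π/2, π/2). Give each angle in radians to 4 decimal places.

rotate P by −φ1: (0.0604, 0.0431, -0.3026)
  A=0.1296, B=-0.3026, C=(l²−L²−A²−y'²−z²)/(2L)=0.0469
  θ1 = atan2(B,A) + arccos(C/0.3292) = 0.2617
rotate P by −φ2: (0.0071, -0.0739, -0.3026)
  A cos θ + B sin θ = C:  0.1829·cos θ + -0.3026·sin θ = -0.0543
  γ=atan2(-0.3026,0.1829)=-1.0272;  ψ=arccos(-0.1536)=1.7251;  θ2=γ+ψ≈0.6979
arm 3 (φ=240.0°): x'=-0.0675, y'=0.0308
  A cos θ + B sin θ = C:  0.2575·cos θ + -0.3026·sin θ = -0.1962
  θ3 = atan2(B,A) + arccos(C/0.3973) = 1.2214

θ₁ = 0.2617, θ₂ = 0.6979, θ₃ = 1.2214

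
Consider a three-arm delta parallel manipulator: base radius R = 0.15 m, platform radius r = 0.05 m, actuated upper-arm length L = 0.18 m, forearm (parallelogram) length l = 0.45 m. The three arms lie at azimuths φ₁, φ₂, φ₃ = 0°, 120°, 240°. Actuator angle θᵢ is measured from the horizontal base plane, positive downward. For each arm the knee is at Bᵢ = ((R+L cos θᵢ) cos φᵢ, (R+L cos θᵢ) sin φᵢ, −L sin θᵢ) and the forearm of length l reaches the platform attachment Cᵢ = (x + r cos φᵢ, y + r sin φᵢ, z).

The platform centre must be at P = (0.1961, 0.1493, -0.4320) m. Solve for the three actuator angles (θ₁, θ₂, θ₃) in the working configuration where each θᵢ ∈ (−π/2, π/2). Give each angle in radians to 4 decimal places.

θ₁ = 0.0875, θ₂ = 0.6982, θ₃ = 1.3966

rotate P by −φ1: (0.1961, 0.1493, -0.4320)
  A=-0.0961, B=-0.4320, C=(l²−L²−A²−y'²−z²)/(2L)=-0.1335
  γ=atan2(-0.4320,-0.0961)=-1.7897;  ψ=arccos(-0.3016)=1.8772;  θ1=γ+ψ≈0.0875
φ2=120.0° → target in arm frame (0.0312, -0.2445)
  A cos θ + B sin θ = C:  0.0688·cos θ + -0.4320·sin θ = -0.2251
  θ2 = atan2(B,A) + arccos(C/0.4374) = 0.6982
rotate P by −φ3: (-0.2273, 0.0952, -0.4320)
  A=0.3273, B=-0.4320, C=(l²−L²−A²−y'²−z²)/(2L)=-0.3687
  γ=atan2(-0.4320,0.3273)=-0.9224;  ψ=arccos(-0.6803)=2.3189;  θ3=γ+ψ≈1.3966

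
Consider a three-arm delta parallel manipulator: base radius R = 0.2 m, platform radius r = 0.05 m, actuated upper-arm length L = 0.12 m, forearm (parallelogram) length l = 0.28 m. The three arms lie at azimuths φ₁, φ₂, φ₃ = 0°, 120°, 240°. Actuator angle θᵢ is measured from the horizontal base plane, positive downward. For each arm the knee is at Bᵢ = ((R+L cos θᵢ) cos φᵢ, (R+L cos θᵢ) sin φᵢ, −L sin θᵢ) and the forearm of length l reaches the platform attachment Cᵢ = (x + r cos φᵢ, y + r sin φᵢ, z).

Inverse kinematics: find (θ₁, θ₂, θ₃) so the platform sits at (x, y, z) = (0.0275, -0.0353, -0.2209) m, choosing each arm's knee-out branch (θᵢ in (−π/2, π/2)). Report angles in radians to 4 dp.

rotate P by −φ1: (0.0275, -0.0353, -0.2209)
  A=0.1225, B=-0.2209, C=(l²−L²−A²−y'²−z²)/(2L)=-0.0044
  θ1 = atan2(B,A) + arccos(C/0.2526) = 0.5236
arm 2 (φ=120.0°): x'=-0.0443, y'=-0.0062
  A cos θ + B sin θ = C:  0.1943·cos θ + -0.2209·sin θ = -0.0941
  √(A²+B²)=0.2942;  θ2 = -0.8493+1.8965 ≈ 1.0472
rotate P by −φ3: (0.0168, 0.0415, -0.2209)
  A=0.1332, B=-0.2209, C=(l²−L²−A²−y'²−z²)/(2L)=-0.0177
  √(A²+B²)=0.2579;  θ3 = -1.0283+1.6396 ≈ 0.6113

θ₁ = 0.5236, θ₂ = 1.0472, θ₃ = 0.6113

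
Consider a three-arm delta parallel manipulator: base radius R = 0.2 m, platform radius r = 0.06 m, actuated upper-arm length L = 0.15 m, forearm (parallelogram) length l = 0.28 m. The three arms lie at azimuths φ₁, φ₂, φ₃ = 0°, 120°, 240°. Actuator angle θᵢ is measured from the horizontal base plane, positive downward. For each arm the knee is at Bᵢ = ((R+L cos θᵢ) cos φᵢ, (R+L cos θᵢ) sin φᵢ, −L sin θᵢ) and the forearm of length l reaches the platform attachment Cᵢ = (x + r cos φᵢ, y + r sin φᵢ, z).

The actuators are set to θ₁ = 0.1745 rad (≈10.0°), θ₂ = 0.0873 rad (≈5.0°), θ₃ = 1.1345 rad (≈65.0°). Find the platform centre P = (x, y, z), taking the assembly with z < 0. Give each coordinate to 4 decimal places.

arm 1 at φ=0.0°: e+L cos θ1 = 0.2877;  O1 = (0.2877, 0.0000, -0.0260)
O2 = (0.2894·cos120.0°, 0.2894·sin120.0°, -0.0131) = (-0.1447, 0.2507, -0.0131)
arm 3 at φ=240.0°: e+L cos θ3 = 0.2034;  O3 = (-0.1017, -0.1761, -0.1359)
|O₂|²−|O₁|² = 0.0005;  |O₃|²−|O₁|² = -0.0236
linear system: -0.8649x+0.5013y = 0.0005−0.0259z; -0.7788x+-0.3523y = -0.0236−-0.2198z
Cramer: x(z) = 0.0168-0.1454z;  y(z) = 0.0299-0.3025z
sphere 1 gives Az²+Bz+C=0 with A=1.1127, B=0.1128, C=-0.0034;  B²−4AC=0.0279;  roots -0.1258, 0.0244;  negative root z = -0.1258
x = 0.0351, y = 0.0680

(0.0351, 0.0680, -0.1258)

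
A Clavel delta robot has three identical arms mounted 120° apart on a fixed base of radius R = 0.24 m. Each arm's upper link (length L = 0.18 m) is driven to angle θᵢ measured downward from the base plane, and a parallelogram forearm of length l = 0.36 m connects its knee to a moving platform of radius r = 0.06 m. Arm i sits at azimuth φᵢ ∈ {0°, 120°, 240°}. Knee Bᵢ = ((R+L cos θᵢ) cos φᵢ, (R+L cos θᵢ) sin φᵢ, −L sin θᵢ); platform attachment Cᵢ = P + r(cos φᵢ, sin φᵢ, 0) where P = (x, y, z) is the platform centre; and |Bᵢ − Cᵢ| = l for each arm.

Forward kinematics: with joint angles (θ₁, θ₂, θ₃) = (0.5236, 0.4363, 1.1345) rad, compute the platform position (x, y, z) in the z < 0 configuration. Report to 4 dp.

(0.0362, 0.0791, -0.2732)

arm 1 at φ=0.0°: ρ1 = 0.3359;  O1 = (0.3359, 0.0000, -0.0900)
arm 2 at φ=120.0°: ρ2 = 0.3431;  O2 = (-0.1716, 0.2972, -0.0761)
O3 = (0.2561·cos240.0°, 0.2561·sin240.0°, -0.1631) = (-0.1280, -0.2218, -0.1631)
|O₂|²−|O₁|² = 0.0026;  |O₃|²−|O₁|² = -0.0287
[-1.0149 0.5943 0.0279]·P = 0.0026;  [-0.9278 -0.4435 -0.1463]·P = -0.0287
Cramer: x(z) = 0.0159-0.0745z;  y(z) = 0.0315-0.1740z
quadratic in z: (1.0358)z²+(0.2167)z+(-0.0181)=0, √Δ=0.3493 → z ∈ {-0.2732, 0.0640}; z = -0.2732 (taking z<0)
x = 0.0362, y = 0.0791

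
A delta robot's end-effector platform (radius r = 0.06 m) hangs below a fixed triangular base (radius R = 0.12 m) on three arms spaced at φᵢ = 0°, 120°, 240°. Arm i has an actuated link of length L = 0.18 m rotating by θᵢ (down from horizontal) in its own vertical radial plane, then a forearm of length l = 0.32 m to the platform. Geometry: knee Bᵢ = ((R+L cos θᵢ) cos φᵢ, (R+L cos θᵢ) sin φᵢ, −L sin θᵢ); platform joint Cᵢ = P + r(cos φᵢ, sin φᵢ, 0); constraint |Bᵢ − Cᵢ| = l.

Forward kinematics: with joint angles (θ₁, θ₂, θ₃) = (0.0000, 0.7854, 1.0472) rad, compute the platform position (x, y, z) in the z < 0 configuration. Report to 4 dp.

(0.1477, 0.0467, -0.3028)

φ1=0.0°: virtual centre (0.2400, 0.0000, 0.0000), radius l
φ2=120.0°: virtual centre (-0.0936, 0.1622, -0.1273), radius l
φ3=240.0°: virtual centre (-0.0750, -0.1299, -0.1559), radius l
|centre ₂|²−|centre ₁|² = -0.0063;  |centre ₃|²−|centre ₁|² = -0.0108
[-0.6673 0.3244 -0.2546]·P = -0.0063;  [-0.6300 -0.2598 -0.3118]·P = -0.0108
det = 0.3777;  x = 0.0136+-0.4428z,  y = 0.0085+-0.1262z
into |P−centre ₁|² = l²: 1.2120z² + 0.1983z + -0.0511 = 0;  Δ = 0.2870;  z = -0.3028 or 0.1392 → z<0 root = -0.3028
x = 0.1477, y = 0.0467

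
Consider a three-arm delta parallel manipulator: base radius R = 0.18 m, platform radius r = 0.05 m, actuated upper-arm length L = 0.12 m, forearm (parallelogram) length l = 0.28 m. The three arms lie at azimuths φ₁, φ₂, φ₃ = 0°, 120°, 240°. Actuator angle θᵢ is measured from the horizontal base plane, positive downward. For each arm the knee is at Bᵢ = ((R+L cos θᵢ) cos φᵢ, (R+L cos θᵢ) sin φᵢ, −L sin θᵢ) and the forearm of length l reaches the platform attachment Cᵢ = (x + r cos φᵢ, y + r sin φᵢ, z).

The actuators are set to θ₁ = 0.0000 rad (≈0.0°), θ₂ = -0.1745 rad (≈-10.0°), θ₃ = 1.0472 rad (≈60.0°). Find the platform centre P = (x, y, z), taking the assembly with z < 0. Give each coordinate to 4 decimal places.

(0.0353, 0.0762, -0.1628)

arm 1 at φ=0.0°: e+L cos θ1 = 0.2500;  O1 = (0.2500, 0.0000, 0.0000)
φ2=120.0°: virtual centre (-0.1241, 0.2149, 0.0208), radius l
arm 3 at φ=240.0°: e+L cos θ3 = 0.1900;  O3 = (-0.0950, -0.1645, -0.1039)
eliminate P² terms by subtracting sphere 1 from 2 and 3
[-0.7482 0.4299 0.0417]·P = -0.0005;  [-0.6900 -0.3291 -0.2078]·P = -0.0156
Cramer: x(z) = 0.0126-0.1393z;  y(z) = 0.0209-0.3394z
sphere 1 gives Az²+Bz+C=0 with A=1.1346, B=0.0520, C=-0.0216;  B²−4AC=0.1008;  roots -0.1628, 0.1170;  negative root z = -0.1628
x = 0.0353, y = 0.0762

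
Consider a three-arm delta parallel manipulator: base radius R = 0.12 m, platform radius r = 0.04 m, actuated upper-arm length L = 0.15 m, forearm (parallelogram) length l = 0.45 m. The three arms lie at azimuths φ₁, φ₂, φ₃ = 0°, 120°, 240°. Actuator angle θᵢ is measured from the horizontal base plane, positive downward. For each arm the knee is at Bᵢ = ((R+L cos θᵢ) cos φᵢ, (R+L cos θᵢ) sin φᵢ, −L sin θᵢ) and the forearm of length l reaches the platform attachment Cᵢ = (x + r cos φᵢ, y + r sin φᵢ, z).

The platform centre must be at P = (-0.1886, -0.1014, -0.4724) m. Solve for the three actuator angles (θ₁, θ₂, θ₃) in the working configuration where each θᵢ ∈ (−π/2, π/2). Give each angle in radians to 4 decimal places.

θ₁ = 1.3964, θ₂ = 0.8726, θ₃ = 0.2618

φ1=0.0° → target in arm frame (-0.1886, -0.1014)
  A cos θ + B sin θ = C:  0.2686·cos θ + -0.4724·sin θ = -0.4186
  γ=atan2(-0.4724,0.2686)=-1.0538;  ψ=arccos(-0.7704)=2.4502;  θ1=γ+ψ≈1.3964
rotate P by −φ2: (0.0065, 0.2140, -0.4724)
  A=0.0735, B=-0.4724, C=(l²−L²−A²−y'²−z²)/(2L)=-0.3146
  θ2 = atan2(B,A) + arccos(C/0.4781) = 0.8726
φ3=240.0° → target in arm frame (0.1821, -0.1126)
  e−x'=-0.1021;  (l²−L²−(e−x')²−y'²−z²)/2L = -0.2209
  γ=atan2(-0.4724,-0.1021)=-1.7837;  ψ=arccos(-0.4571)=2.0455;  θ3=γ+ψ≈0.2618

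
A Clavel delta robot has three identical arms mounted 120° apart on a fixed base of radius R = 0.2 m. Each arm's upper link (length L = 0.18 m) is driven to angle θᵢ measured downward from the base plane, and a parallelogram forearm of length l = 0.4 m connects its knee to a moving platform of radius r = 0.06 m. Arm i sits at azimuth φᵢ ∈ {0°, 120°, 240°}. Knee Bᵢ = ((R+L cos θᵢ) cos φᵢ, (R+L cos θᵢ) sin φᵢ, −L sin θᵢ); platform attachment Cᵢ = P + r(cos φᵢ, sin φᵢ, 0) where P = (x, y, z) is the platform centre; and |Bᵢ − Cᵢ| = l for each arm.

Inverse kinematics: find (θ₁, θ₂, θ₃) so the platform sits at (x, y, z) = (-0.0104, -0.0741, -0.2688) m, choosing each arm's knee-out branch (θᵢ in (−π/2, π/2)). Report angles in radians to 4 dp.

θ₁ = 0.2620, θ₂ = 0.5237, θ₃ = -0.2614

rotate P by −φ1: (-0.0104, -0.0741, -0.2688)
  A=0.1504, B=-0.2688, C=(l²−L²−A²−y'²−z²)/(2L)=0.0757
  √(A²+B²)=0.3080;  θ1 = -1.0607+1.3226 ≈ 0.2620
rotate P by −φ2: (-0.0590, 0.0461, -0.2688)
  A=0.1990, B=-0.2688, C=(l²−L²−A²−y'²−z²)/(2L)=0.0379
  γ=atan2(-0.2688,0.1990)=-0.9336;  ψ=arccos(0.1133)=1.4573;  θ2=γ+ψ≈0.5237
rotate P by −φ3: (0.0694, 0.0280, -0.2688)
  A cos θ + B sin θ = C:  0.0706·cos θ + -0.2688·sin θ = 0.1377
  √(A²+B²)=0.2779;  θ3 = -1.3139+1.0524 ≈ -0.2614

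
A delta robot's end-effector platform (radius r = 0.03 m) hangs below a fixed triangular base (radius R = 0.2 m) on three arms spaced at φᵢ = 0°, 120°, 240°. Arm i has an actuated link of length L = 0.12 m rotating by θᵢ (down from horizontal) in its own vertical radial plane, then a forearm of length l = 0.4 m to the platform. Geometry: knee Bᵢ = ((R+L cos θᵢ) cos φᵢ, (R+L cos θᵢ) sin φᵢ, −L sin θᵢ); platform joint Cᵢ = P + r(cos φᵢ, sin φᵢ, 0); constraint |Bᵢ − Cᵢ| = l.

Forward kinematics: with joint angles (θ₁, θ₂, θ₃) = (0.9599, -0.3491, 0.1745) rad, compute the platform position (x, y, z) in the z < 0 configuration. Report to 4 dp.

(-0.1057, 0.0360, -0.2982)

arm 1 at φ=0.0°: ρ1 = 0.2388;  O1 = (0.2388, 0.0000, -0.0983)
O2 = (0.2828·cos120.0°, 0.2828·sin120.0°, 0.0410) = (-0.1414, 0.2449, 0.0410)
arm 3 at φ=240.0°: ρ3 = 0.2882;  O3 = (-0.1441, -0.2496, -0.0208)
eliminate P² terms by subtracting sphere 1 from 2 and 3
[-0.7604 0.4898 0.2787]·P = 0.0149;  [-0.7658 -0.4991 0.1549]·P = 0.0168
det = 0.7546;  x = -0.0208+0.2849z,  y = -0.0017+-0.1267z
quadratic in z: (1.0972)z²+(0.0491)z+(-0.0829)=0, √Δ=0.6053 → z ∈ {-0.2982, 0.2535}; z = -0.2982 (taking z<0)
x = -0.1057, y = 0.0360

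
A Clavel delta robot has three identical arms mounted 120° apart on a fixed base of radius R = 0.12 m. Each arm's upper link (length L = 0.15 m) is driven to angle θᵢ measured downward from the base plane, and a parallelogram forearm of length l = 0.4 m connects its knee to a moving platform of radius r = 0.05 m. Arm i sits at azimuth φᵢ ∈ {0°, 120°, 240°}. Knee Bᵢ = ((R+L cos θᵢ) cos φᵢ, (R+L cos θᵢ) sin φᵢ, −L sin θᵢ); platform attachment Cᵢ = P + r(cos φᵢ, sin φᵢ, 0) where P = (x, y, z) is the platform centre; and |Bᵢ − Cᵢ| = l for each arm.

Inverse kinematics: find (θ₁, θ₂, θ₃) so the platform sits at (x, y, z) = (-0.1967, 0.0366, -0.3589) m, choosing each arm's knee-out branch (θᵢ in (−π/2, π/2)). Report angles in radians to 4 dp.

rotate P by −φ1: (-0.1967, 0.0366, -0.3589)
  A=0.2667, B=-0.3589, C=(l²−L²−A²−y'²−z²)/(2L)=-0.2126
  θ1 = atan2(B,A) + arccos(C/0.4471) = 1.1345
arm 2 (φ=120.0°): x'=0.1300, y'=0.1520
  A cos θ + B sin θ = C:  -0.0600·cos θ + -0.3589·sin θ = -0.0601
  √(A²+B²)=0.3639;  θ2 = -1.7366+1.7367 ≈ 0.0002
φ3=240.0° → target in arm frame (0.0667, -0.1886)
  e−x'=0.0033;  (l²−L²−(e−x')²−y'²−z²)/2L = -0.0897
  θ3 = atan2(B,A) + arccos(C/0.3589) = 0.2619

θ₁ = 1.1345, θ₂ = 0.0002, θ₃ = 0.2619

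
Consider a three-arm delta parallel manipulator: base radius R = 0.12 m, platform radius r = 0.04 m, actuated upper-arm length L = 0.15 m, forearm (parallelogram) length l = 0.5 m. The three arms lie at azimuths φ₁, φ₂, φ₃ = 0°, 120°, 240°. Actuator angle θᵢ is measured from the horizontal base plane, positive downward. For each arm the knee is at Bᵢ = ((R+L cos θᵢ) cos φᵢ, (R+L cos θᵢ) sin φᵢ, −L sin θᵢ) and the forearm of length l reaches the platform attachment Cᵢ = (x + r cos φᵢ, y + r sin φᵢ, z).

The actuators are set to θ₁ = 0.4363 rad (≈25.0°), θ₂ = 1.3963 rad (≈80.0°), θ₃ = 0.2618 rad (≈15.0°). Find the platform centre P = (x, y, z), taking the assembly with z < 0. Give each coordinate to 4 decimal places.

arm 1 at φ=0.0°: ρ1 = 0.2159;  centre 1 = (0.2159, 0.0000, -0.0634)
arm 2 at φ=120.0°: ρ2 = 0.1060;  centre 2 = (-0.0530, 0.0918, -0.1477)
arm 3 at φ=240.0°: ρ3 = 0.2249;  centre 3 = (-0.1124, -0.1948, -0.0388)
subtract pairs → two planes through P
plane₁₂: -0.5379x+0.1837y+-0.1687z = -0.0176
det = 0.3302;  x = 0.0200+-0.1717z,  y = -0.0373+0.4156z
sphere 1 gives Az²+Bz+C=0 with A=1.2022, B=0.1631, C=-0.2062;  B²−4AC=1.0180;  roots -0.4875, 0.3518;  negative root z = -0.4875
x = 0.1036, y = -0.2399

(0.1036, -0.2399, -0.4875)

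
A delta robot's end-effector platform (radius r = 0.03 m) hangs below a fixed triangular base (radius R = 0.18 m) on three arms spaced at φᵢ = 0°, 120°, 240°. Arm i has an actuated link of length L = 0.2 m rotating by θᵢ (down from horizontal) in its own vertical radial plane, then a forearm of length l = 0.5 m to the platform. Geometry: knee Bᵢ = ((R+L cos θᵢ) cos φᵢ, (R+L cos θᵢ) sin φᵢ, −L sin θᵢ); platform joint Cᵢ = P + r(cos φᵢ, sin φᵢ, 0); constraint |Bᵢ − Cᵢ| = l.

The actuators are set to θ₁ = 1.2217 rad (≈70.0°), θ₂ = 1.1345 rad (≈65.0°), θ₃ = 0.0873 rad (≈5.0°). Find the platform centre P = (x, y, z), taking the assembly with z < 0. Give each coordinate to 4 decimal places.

(-0.1271, -0.1817, -0.5003)

arm 1 at φ=0.0°: e+L cos θ1 = 0.2184;  S1 = (0.2184, 0.0000, -0.1879)
φ2=120.0°: virtual centre (-0.1173, 0.2031, -0.1813), radius l
φ3=240.0°: virtual centre (-0.1746, -0.3024, -0.0174), radius l
eliminate P² terms by subtracting sphere 1 from 2 and 3
linear system: -0.6713x+0.4062y = 0.0048−0.0133z; -0.7861x+-0.6049y = 0.0392−0.3410z
Cramer: x(z) = -0.0260+0.2021z;  y(z) = -0.0311+0.3011z
into |P−S₁|² = l²: 1.1315z² + 0.2584z + -0.1540 = 0;  Δ = 0.7636;  z = -0.5003 or 0.2720 → z<0 root = -0.5003
x = -0.1271, y = -0.1817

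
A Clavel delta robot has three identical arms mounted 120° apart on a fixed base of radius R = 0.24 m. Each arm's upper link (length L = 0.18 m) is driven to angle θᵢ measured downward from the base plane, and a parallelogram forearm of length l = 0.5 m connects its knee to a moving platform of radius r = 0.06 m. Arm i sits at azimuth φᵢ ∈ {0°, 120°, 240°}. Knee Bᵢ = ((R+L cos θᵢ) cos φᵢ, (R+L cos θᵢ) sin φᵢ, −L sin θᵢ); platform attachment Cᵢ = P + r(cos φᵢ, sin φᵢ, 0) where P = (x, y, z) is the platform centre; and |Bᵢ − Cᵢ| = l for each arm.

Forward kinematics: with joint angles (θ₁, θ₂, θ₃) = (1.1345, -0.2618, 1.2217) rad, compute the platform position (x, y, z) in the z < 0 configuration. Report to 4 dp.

centre 1 = (0.2561·cos0.0°, 0.2561·sin0.0°, -0.1631) = (0.2561, 0.0000, -0.1631)
arm 2 at φ=120.0°: ρ2 = 0.3539;  centre 2 = (-0.1769, 0.3065, 0.0466)
arm 3 at φ=240.0°: ρ3 = 0.2416;  centre 3 = (-0.1208, -0.2092, -0.1691)
eliminate P² terms by subtracting sphere 1 from 2 and 3
[-0.8660 0.6129 0.4195]·P = 0.0352;  [-0.7537 -0.4184 -0.0120]·P = -0.0052
Cramer: x(z) = -0.0140+0.2040z;  y(z) = 0.0377-0.3961z
sphere 1 gives Az²+Bz+C=0 with A=1.1985, B=0.1863, C=-0.1490;  B²−4AC=0.7492;  roots -0.4388, 0.2834;  negative root z = -0.4388
x = -0.1035, y = 0.2115

(-0.1035, 0.2115, -0.4388)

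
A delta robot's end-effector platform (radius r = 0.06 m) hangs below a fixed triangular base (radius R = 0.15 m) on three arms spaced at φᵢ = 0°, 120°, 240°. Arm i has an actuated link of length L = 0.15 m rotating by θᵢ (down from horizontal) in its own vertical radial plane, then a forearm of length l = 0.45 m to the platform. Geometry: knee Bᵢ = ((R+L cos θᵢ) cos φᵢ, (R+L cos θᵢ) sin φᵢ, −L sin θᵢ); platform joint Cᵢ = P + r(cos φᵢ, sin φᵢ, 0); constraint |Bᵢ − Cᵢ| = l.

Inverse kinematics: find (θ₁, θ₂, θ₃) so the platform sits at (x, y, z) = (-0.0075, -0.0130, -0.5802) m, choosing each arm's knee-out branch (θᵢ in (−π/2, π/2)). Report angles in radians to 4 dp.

φ1=0.0° → target in arm frame (-0.0075, -0.0130)
  A=0.0975, B=-0.5802, C=(l²−L²−A²−y'²−z²)/(2L)=-0.5544
  γ=atan2(-0.5802,0.0975)=-1.4043;  ψ=arccos(-0.9422)=2.8001;  θ1=γ+ψ≈1.3958
arm 2 (φ=120.0°): x'=-0.0075, y'=0.0130
  A=0.0975, B=-0.5802, C=(l²−L²−A²−y'²−z²)/(2L)=-0.5544
  θ2 = atan2(B,A) + arccos(C/0.5883) = 1.3958
rotate P by −φ3: (0.0150, 0.0000, -0.5802)
  A cos θ + B sin θ = C:  0.0750·cos θ + -0.5802·sin θ = -0.5409
  √(A²+B²)=0.5850;  θ3 = -1.4423+2.7505 ≈ 1.3082

θ₁ = 1.3958, θ₂ = 1.3958, θ₃ = 1.3082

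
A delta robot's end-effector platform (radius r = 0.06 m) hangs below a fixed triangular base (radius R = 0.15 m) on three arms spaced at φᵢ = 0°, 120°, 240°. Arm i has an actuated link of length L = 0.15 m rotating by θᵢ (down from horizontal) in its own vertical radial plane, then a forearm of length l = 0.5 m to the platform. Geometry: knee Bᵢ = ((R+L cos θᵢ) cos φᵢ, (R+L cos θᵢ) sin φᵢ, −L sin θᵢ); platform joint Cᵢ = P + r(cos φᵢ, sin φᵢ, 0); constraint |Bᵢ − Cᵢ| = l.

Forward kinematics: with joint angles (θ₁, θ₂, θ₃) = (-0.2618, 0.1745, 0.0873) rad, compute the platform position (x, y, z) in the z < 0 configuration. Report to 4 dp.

(0.0705, -0.0141, -0.4332)

φ1=0.0°: virtual centre (0.2349, 0.0000, 0.0388), radius l
O2 = (0.2377·cos120.0°, 0.2377·sin120.0°, -0.0260) = (-0.1189, 0.2059, -0.0260)
arm 3 at φ=240.0°: e+L cos θ3 = 0.2394;  O3 = (-0.1197, -0.2074, -0.0131)
subtract pairs → two planes through P
linear system: -0.7075x+0.4117y = 0.0005−-0.1297z; -0.7092x+-0.4147y = 0.0008−-0.1038z
det = 0.5854;  x = -0.0009+-0.1649z,  y = -0.0004+0.0317z
sphere 1 gives Az²+Bz+C=0 with A=1.0282, B=0.0001, C=-0.1929;  B²−4AC=0.7933;  roots -0.4332, 0.4331;  negative root z = -0.4332
x = 0.0705, y = -0.0141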